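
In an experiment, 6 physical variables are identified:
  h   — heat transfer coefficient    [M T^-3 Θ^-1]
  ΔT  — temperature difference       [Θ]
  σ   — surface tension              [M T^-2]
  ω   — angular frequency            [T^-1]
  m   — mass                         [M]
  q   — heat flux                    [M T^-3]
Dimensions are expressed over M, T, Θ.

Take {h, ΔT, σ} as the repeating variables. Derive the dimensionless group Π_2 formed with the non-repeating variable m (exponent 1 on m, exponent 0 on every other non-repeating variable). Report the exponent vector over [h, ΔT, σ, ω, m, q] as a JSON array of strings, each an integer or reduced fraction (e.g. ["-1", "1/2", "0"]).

Dimensional matrix (M×T×Θ by h×ΔT×σ×ω×m×q):
  M: [ 1  0  1  0  1  1]
  T: [-3  0 -2 -1  0 -3]
  Θ: [-1  1  0  0  0  0]
Echelon form has 3 nonzero rows (pivots: h,ΔT,σ)
Repeat: h,ΔT,σ; free: ω,m,q
RREF:
  r0: [   1    0    0    1   -2    1]
  r1: [   0    1    0    1   -2    1]
  r2: [   0    0    1   -1    3    0]
Fix exponent of m at 1, ω at 0, q at 0; solve each RREF row for its pivot's exponent:
  r0: exp(h) + (-2)·1 = 0 ⇒ exp(h) = 2
  r1: exp(ΔT) + (-2)·1 = 0 ⇒ exp(ΔT) = 2
  r2: exp(σ) + (3)·1 = 0 ⇒ exp(σ) = -3
Π_2 = h^2 · ΔT^2 · σ^-3 · m

["2", "2", "-3", "0", "1", "0"]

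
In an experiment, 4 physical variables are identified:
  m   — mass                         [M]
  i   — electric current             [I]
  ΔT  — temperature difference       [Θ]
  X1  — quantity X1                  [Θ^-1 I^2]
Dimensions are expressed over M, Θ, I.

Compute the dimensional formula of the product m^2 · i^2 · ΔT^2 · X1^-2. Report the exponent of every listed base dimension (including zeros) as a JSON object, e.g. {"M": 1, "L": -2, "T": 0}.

Exponent matrix [M,Θ,I] × [m,i,ΔT,X1]:
  M: [ 1  0  0  0]
  Θ: [ 0  0  1 -1]
  I: [ 0  1  0  2]
  [M]: (2)·1+(2)·0+(2)·0+(-2)·0 = 2
  [Θ]: (2)·0+(2)·0+(2)·1+(-2)·-1 = 4
  [I]: (2)·0+(2)·1+(2)·0+(-2)·2 = -2
⇒ M^2 Θ^4 I^-2

{"M": 2, "Θ": 4, "I": -2}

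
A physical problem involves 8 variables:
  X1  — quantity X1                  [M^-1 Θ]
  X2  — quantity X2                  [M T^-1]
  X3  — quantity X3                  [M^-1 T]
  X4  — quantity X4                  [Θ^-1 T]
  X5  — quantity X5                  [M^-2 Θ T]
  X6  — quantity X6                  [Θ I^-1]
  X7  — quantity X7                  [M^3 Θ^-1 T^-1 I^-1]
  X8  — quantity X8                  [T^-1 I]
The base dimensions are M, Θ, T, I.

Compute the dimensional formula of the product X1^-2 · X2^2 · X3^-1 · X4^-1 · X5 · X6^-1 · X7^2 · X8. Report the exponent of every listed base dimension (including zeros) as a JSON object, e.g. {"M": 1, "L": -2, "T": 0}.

{"M": 9, "Θ": -3, "T": -6, "I": 0}

Write exponents as rows M,Θ,T,I / cols X1,X2,X3,X4,X5,X6,X7,X8:
  M: [-1  1 -1  0 -2  0  3  0]
  Θ: [ 1  0  0 -1  1  1 -1  0]
  T: [ 0 -1  1  1  1  0 -1 -1]
  I: [ 0  0  0  0  0 -1 -1  1]
  [M]: (-2)·-1+(2)·1+(-1)·-1+(-1)·0+(1)·-2+(-1)·0+(2)·3+(1)·0 = 9
  [Θ]: (-2)·1+(2)·0+(-1)·0+(-1)·-1+(1)·1+(-1)·1+(2)·-1+(1)·0 = -3
  [T]: (-2)·0+(2)·-1+(-1)·1+(-1)·1+(1)·1+(-1)·0+(2)·-1+(1)·-1 = -6
  [I]: (-2)·0+(2)·0+(-1)·0+(-1)·0+(1)·0+(-1)·-1+(2)·-1+(1)·1 = 0
⇒ M^9 Θ^-3 T^-6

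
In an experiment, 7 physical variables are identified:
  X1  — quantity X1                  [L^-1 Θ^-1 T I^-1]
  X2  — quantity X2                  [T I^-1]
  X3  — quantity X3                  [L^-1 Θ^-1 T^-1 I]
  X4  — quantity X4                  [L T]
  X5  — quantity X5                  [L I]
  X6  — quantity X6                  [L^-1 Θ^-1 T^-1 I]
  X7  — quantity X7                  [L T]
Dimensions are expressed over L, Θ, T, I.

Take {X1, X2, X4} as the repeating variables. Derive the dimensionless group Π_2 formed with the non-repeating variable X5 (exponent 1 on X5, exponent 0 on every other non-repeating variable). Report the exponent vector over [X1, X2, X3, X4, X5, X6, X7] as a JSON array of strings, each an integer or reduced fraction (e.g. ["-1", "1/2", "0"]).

["0", "1", "0", "-1", "1", "0", "0"]

Exponent matrix [L,Θ,T,I] × [X1,X2,X3,X4,X5,X6,X7]:
  L: [-1  0 -1  1  1 -1  1]
  Θ: [-1  0 -1  0  0 -1  0]
  T: [ 1  1 -1  1  0 -1  1]
  I: [-1 -1  1  0  1  1  0]
RREF → pivots at {X1,X2,X4} ⇒ r = 3
Pivot set = {X1,X2,X4}, free = {X3,X5,X6,X7}
RREF:
  r0: [   1    0    1    0    0    1    0]
  r1: [   0    1   -2    0   -1   -2    0]
  r2: [   0    0    0    1    1    0    1]
  r3: [   0    0    0    0    0    0    0]
Fix exponent of X5 at 1, X3 at 0, X6 at 0, X7 at 0; solve each RREF row for its pivot's exponent:
  r0: exp(X1) + (0)·1 = 0 ⇒ exp(X1) = 0
  r1: exp(X2) + (-1)·1 = 0 ⇒ exp(X2) = 1
  r2: exp(X4) + (1)·1 = 0 ⇒ exp(X4) = -1
Π_2 = X2 · X4^-1 · X5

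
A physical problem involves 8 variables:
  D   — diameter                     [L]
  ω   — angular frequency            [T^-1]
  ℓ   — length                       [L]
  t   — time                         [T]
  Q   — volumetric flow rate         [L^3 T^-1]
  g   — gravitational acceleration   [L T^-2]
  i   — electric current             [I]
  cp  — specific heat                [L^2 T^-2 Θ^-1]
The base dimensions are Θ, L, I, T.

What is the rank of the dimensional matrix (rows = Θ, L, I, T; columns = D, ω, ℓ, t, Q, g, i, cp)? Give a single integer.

Dimensional matrix (Θ×L×I×T by D×ω×ℓ×t×Q×g×i×cp):
  Θ: [ 0  0  0  0  0  0  0 -1]
  L: [ 1  0  1  0  3  1  0  2]
  I: [ 0  0  0  0  0  0  1  0]
  T: [ 0 -1  0  1 -1 -2  0 -2]
Echelon form has 4 nonzero rows (pivots: D,ω,i,cp)

4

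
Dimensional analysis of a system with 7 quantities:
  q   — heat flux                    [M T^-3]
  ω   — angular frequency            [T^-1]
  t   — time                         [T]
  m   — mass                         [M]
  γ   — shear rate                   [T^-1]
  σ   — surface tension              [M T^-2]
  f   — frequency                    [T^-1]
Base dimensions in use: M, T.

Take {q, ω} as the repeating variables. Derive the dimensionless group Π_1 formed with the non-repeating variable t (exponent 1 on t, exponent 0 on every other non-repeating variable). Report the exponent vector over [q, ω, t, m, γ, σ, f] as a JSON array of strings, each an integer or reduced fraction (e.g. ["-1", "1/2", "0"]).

["0", "1", "1", "0", "0", "0", "0"]

Exponent matrix [M,T] × [q,ω,t,m,γ,σ,f]:
  M: [ 1  0  0  1  0  1  0]
  T: [-3 -1  1  0 -1 -2 -1]
Echelon form has 2 nonzero rows (pivots: q,ω)
Pivot set = {q,ω}, free = {t,m,γ,σ,f}
RREF:
  r0: [   1    0    0    1    0    1    0]
  r1: [   0    1   -1   -3    1   -1    1]
Fix exponent of t at 1, m at 0, γ at 0, σ at 0, f at 0; solve each RREF row for its pivot's exponent:
  r0: exp(q) + (0)·1 = 0 ⇒ exp(q) = 0
  r1: exp(ω) + (-1)·1 = 0 ⇒ exp(ω) = 1
Π_1 = ω · t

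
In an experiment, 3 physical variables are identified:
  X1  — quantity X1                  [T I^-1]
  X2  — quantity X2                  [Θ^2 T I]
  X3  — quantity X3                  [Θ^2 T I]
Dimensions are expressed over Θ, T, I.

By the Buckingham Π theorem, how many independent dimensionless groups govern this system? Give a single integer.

Dimensional matrix (Θ×T×I by X1×X2×X3):
  Θ: [ 0  2  2]
  T: [ 1  1  1]
  I: [-1  1  1]
Row reduction gives pivot columns X1,X2; rank = 2
3 vars − rank 2 = 1 Π group

1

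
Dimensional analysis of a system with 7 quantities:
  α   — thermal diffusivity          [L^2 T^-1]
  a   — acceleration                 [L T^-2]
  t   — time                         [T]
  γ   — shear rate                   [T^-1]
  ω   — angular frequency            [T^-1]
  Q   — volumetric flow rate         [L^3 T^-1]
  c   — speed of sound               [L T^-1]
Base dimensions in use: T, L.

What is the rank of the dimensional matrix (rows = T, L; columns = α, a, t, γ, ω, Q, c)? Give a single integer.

2

Dimensional matrix (T×L by α×a×t×γ×ω×Q×c):
  T: [-1 -2  1 -1 -1 -1 -1]
  L: [ 2  1  0  0  0  3  1]
Row reduction gives pivot columns α,a; rank = 2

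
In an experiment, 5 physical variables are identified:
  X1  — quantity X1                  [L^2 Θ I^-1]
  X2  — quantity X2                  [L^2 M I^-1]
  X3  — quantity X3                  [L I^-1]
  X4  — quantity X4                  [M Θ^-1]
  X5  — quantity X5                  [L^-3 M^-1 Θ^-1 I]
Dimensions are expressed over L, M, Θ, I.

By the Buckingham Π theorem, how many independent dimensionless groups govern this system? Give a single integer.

2

Exponent matrix [L,M,Θ,I] × [X1,X2,X3,X4,X5]:
  L: [ 2  2  1  0 -3]
  M: [ 0  1  0  1 -1]
  Θ: [ 1  0  0 -1 -1]
  I: [-1 -1 -1  0  1]
Echelon form has 3 nonzero rows (pivots: X1,X2,X3)
5 vars − rank 3 = 2 Π groups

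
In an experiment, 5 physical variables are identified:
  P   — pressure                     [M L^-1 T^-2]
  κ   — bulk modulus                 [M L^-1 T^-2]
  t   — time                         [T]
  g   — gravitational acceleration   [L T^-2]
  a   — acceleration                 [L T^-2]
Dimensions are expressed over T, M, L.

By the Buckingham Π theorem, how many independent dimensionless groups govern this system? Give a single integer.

2

Dimensional matrix (T×M×L by P×κ×t×g×a):
  T: [-2 -2  1 -2 -2]
  M: [ 1  1  0  0  0]
  L: [-1 -1  0  1  1]
Row reduction gives pivot columns P,t,g; rank = 3
5 vars − rank 3 = 2 Π groups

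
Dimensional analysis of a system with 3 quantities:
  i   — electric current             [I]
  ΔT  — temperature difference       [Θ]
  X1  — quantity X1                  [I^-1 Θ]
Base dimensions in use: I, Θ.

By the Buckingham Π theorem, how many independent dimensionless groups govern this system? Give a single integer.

1

Exponent matrix [I,Θ] × [i,ΔT,X1]:
  I: [ 1  0 -1]
  Θ: [ 0  1  1]
Echelon form has 2 nonzero rows (pivots: i,ΔT)
n=3, r=2 ⇒ 1 dimensionless group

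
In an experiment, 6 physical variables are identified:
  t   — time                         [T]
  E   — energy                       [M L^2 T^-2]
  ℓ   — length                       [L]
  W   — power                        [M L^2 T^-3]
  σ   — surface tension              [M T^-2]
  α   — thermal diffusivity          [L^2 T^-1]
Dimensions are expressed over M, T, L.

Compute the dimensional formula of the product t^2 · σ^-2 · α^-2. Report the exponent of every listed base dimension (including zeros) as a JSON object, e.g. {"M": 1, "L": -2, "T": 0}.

Dimensional matrix (M×T×L by t×E×ℓ×W×σ×α):
  M: [ 0  1  0  1  1  0]
  T: [ 1 -2  0 -3 -2 -1]
  L: [ 0  2  1  2  0  2]
  [M]: (2)·0+(-2)·1+(-2)·0 = -2
  [T]: (2)·1+(-2)·-2+(-2)·-1 = 8
  [L]: (2)·0+(-2)·0+(-2)·2 = -4
⇒ M^-2 T^8 L^-4

{"M": -2, "T": 8, "L": -4}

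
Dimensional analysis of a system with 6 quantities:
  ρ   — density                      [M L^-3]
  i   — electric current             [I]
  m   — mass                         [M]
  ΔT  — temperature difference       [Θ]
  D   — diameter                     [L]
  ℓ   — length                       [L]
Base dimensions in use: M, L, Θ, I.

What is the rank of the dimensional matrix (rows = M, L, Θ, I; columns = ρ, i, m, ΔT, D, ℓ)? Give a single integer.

Exponent matrix [M,L,Θ,I] × [ρ,i,m,ΔT,D,ℓ]:
  M: [ 1  0  1  0  0  0]
  L: [-3  0  0  0  1  1]
  Θ: [ 0  0  0  1  0  0]
  I: [ 0  1  0  0  0  0]
Row reduction gives pivot columns ρ,i,m,ΔT; rank = 4

4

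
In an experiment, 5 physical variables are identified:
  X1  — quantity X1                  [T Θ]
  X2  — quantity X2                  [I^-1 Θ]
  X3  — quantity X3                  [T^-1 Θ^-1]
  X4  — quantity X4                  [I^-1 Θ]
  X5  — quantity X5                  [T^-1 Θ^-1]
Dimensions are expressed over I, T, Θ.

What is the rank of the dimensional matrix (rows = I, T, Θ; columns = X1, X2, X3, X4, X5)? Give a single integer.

Dimensional matrix (I×T×Θ by X1×X2×X3×X4×X5):
  I: [ 0 -1  0 -1  0]
  T: [ 1  0 -1  0 -1]
  Θ: [ 1  1 -1  1 -1]
Row reduction gives pivot columns X1,X2; rank = 2

2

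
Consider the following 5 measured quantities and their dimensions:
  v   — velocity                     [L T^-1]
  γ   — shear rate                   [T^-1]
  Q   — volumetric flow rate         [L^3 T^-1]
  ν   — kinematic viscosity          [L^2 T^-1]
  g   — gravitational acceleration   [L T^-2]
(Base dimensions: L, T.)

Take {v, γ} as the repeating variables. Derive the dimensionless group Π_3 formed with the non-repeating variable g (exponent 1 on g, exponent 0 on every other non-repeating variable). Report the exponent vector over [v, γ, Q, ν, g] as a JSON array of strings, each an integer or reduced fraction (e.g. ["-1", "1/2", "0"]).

Dimensional matrix (L×T by v×γ×Q×ν×g):
  L: [ 1  0  3  2  1]
  T: [-1 -1 -1 -1 -2]
Echelon form has 2 nonzero rows (pivots: v,γ)
Repeat: v,γ; free: Q,ν,g
RREF:
  r0: [   1    0    3    2    1]
  r1: [   0    1   -2   -1    1]
Fix exponent of g at 1, Q at 0, ν at 0; solve each RREF row for its pivot's exponent:
  r0: exp(v) + (1)·1 = 0 ⇒ exp(v) = -1
  r1: exp(γ) + (1)·1 = 0 ⇒ exp(γ) = -1
Π_3 = v^-1 · γ^-1 · g

["-1", "-1", "0", "0", "1"]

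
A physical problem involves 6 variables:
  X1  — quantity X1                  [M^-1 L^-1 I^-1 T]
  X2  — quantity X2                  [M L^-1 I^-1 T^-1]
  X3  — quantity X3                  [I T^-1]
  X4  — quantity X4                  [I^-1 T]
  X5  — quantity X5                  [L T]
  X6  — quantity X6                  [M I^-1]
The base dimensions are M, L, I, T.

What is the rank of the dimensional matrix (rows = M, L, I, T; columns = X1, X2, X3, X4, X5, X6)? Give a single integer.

Write exponents as rows M,L,I,T / cols X1,X2,X3,X4,X5,X6:
  M: [-1  1  0  0  0  1]
  L: [-1 -1  0  0  1  0]
  I: [-1 -1  1 -1  0 -1]
  T: [ 1 -1 -1  1  1  0]
RREF → pivots at {X1,X2,X3} ⇒ r = 3

3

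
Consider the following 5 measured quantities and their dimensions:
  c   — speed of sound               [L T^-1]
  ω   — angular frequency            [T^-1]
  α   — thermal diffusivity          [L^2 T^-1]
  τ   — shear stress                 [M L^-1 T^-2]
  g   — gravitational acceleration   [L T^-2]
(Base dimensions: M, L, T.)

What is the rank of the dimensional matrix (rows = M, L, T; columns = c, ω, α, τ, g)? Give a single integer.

3

Exponent matrix [M,L,T] × [c,ω,α,τ,g]:
  M: [ 0  0  0  1  0]
  L: [ 1  0  2 -1  1]
  T: [-1 -1 -1 -2 -2]
RREF → pivots at {c,ω,τ} ⇒ r = 3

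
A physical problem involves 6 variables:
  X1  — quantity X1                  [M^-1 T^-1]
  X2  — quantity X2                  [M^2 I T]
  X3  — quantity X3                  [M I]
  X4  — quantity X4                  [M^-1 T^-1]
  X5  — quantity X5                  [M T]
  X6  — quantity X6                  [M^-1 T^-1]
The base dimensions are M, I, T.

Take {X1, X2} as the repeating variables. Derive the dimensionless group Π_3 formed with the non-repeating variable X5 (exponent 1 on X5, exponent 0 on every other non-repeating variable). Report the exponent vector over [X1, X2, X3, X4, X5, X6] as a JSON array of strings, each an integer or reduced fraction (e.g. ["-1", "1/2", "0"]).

Exponent matrix [M,I,T] × [X1,X2,X3,X4,X5,X6]:
  M: [-1  2  1 -1  1 -1]
  I: [ 0  1  1  0  0  0]
  T: [-1  1  0 -1  1 -1]
RREF → pivots at {X1,X2} ⇒ r = 2
Pivot set = {X1,X2}, free = {X3,X4,X5,X6}
RREF:
  r0: [   1    0    1    1   -1    1]
  r1: [   0    1    1    0    0    0]
  r2: [   0    0    0    0    0    0]
Fix exponent of X5 at 1, X3 at 0, X4 at 0, X6 at 0; solve each RREF row for its pivot's exponent:
  r0: exp(X1) + (-1)·1 = 0 ⇒ exp(X1) = 1
  r1: exp(X2) + (0)·1 = 0 ⇒ exp(X2) = 0
Π_3 = X1 · X5

["1", "0", "0", "0", "1", "0"]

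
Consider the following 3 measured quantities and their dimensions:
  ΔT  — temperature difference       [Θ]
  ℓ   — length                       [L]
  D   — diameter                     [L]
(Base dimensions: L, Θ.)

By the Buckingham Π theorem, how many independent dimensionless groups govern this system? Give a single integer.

Exponent matrix [L,Θ] × [ΔT,ℓ,D]:
  L: [ 0  1  1]
  Θ: [ 1  0  0]
Echelon form has 2 nonzero rows (pivots: ΔT,ℓ)
3 vars − rank 2 = 1 Π group

1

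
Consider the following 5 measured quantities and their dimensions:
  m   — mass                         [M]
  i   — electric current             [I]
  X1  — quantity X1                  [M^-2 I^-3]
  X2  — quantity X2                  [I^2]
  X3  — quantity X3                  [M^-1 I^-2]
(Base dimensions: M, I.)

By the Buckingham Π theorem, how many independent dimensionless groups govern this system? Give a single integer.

3

Dimensional matrix (M×I by m×i×X1×X2×X3):
  M: [ 1  0 -2  0 -1]
  I: [ 0  1 -3  2 -2]
Row reduction gives pivot columns m,i; rank = 2
n=5, r=2 ⇒ 3 dimensionless groups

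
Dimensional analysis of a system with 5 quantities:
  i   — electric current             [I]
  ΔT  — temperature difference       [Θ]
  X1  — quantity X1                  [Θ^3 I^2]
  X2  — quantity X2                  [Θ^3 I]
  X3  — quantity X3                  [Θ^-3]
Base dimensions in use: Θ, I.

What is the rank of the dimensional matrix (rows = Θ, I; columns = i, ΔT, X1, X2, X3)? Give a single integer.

Dimensional matrix (Θ×I by i×ΔT×X1×X2×X3):
  Θ: [ 0  1  3  3 -3]
  I: [ 1  0  2  1  0]
RREF → pivots at {i,ΔT} ⇒ r = 2

2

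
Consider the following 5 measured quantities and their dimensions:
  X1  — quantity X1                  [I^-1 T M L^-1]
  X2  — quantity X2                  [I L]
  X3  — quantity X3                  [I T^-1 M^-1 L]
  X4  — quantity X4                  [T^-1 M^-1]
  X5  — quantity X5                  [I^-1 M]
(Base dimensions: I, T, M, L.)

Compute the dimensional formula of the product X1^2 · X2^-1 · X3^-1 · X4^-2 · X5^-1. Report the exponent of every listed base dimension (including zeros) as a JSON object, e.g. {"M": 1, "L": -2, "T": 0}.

Exponent matrix [I,T,M,L] × [X1,X2,X3,X4,X5]:
  I: [-1  1  1  0 -1]
  T: [ 1  0 -1 -1  0]
  M: [ 1  0 -1 -1  1]
  L: [-1  1  1  0  0]
  [I]: (2)·-1+(-1)·1+(-1)·1+(-2)·0+(-1)·-1 = -3
  [T]: (2)·1+(-1)·0+(-1)·-1+(-2)·-1+(-1)·0 = 5
  [M]: (2)·1+(-1)·0+(-1)·-1+(-2)·-1+(-1)·1 = 4
  [L]: (2)·-1+(-1)·1+(-1)·1+(-2)·0+(-1)·0 = -4
⇒ I^-3 T^5 M^4 L^-4

{"I": -3, "T": 5, "M": 4, "L": -4}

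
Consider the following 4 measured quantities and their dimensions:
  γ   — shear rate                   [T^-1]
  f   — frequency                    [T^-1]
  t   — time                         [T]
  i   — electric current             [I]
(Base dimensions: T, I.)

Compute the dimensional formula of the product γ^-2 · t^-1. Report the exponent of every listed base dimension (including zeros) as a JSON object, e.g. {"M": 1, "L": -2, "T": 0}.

{"T": 1, "I": 0}

Write exponents as rows T,I / cols γ,f,t,i:
  T: [-1 -1  1  0]
  I: [ 0  0  0  1]
  [T]: (-2)·-1+(-1)·1 = 1
  [I]: (-2)·0+(-1)·0 = 0
⇒ T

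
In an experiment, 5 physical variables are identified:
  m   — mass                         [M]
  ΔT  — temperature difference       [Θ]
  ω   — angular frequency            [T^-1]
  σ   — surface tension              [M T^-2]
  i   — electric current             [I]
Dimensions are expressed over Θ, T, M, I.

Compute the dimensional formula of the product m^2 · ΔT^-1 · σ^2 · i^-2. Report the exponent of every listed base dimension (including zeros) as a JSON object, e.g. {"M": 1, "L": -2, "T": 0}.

{"Θ": -1, "T": -4, "M": 4, "I": -2}

Exponent matrix [Θ,T,M,I] × [m,ΔT,ω,σ,i]:
  Θ: [ 0  1  0  0  0]
  T: [ 0  0 -1 -2  0]
  M: [ 1  0  0  1  0]
  I: [ 0  0  0  0  1]
  [Θ]: (2)·0+(-1)·1+(2)·0+(-2)·0 = -1
  [T]: (2)·0+(-1)·0+(2)·-2+(-2)·0 = -4
  [M]: (2)·1+(-1)·0+(2)·1+(-2)·0 = 4
  [I]: (2)·0+(-1)·0+(2)·0+(-2)·1 = -2
⇒ Θ^-1 T^-4 M^4 I^-2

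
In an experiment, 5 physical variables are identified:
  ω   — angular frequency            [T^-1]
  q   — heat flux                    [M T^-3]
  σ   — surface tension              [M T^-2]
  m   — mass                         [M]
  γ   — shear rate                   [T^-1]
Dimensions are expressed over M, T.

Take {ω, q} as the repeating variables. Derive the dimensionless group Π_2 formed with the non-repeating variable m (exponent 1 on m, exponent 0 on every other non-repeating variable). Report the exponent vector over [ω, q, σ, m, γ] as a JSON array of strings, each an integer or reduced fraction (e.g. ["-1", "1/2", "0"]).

Exponent matrix [M,T] × [ω,q,σ,m,γ]:
  M: [ 0  1  1  1  0]
  T: [-1 -3 -2  0 -1]
RREF → pivots at {ω,q} ⇒ r = 2
Repeat: ω,q; free: σ,m,γ
RREF:
  r0: [   1    0   -1   -3    1]
  r1: [   0    1    1    1    0]
Fix exponent of m at 1, σ at 0, γ at 0; solve each RREF row for its pivot's exponent:
  r0: exp(ω) + (-3)·1 = 0 ⇒ exp(ω) = 3
  r1: exp(q) + (1)·1 = 0 ⇒ exp(q) = -1
Π_2 = ω^3 · q^-1 · m

["3", "-1", "0", "1", "0"]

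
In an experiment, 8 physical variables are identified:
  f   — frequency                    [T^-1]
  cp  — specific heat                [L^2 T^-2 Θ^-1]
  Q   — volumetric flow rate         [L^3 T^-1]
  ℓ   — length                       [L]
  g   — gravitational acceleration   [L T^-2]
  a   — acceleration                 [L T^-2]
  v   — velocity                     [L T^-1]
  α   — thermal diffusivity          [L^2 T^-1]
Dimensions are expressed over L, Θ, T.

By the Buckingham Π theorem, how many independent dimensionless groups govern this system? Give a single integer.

5

Write exponents as rows L,Θ,T / cols f,cp,Q,ℓ,g,a,v,α:
  L: [ 0  2  3  1  1  1  1  2]
  Θ: [ 0 -1  0  0  0  0  0  0]
  T: [-1 -2 -1  0 -2 -2 -1 -1]
Echelon form has 3 nonzero rows (pivots: f,cp,Q)
8 vars − rank 3 = 5 Π groups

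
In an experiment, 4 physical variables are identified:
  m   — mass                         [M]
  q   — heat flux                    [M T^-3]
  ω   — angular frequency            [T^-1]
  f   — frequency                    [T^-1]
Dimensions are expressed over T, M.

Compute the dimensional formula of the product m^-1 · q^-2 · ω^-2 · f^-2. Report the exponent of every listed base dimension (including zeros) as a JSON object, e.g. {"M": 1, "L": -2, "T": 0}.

{"T": 10, "M": -3}

Write exponents as rows T,M / cols m,q,ω,f:
  T: [ 0 -3 -1 -1]
  M: [ 1  1  0  0]
  [T]: (-1)·0+(-2)·-3+(-2)·-1+(-2)·-1 = 10
  [M]: (-1)·1+(-2)·1+(-2)·0+(-2)·0 = -3
⇒ T^10 M^-3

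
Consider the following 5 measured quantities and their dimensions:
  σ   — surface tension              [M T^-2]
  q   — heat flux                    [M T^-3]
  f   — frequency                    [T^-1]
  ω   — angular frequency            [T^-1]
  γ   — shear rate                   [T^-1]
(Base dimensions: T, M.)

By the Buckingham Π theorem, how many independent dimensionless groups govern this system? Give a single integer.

Exponent matrix [T,M] × [σ,q,f,ω,γ]:
  T: [-2 -3 -1 -1 -1]
  M: [ 1  1  0  0  0]
Echelon form has 2 nonzero rows (pivots: σ,q)
5 vars − rank 2 = 3 Π groups

3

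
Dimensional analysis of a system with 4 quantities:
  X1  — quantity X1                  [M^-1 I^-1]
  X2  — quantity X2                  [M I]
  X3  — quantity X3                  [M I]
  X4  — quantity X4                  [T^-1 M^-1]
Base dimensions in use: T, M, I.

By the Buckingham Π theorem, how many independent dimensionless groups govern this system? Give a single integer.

2

Exponent matrix [T,M,I] × [X1,X2,X3,X4]:
  T: [ 0  0  0 -1]
  M: [-1  1  1 -1]
  I: [-1  1  1  0]
Echelon form has 2 nonzero rows (pivots: X1,X4)
4 vars − rank 2 = 2 Π groups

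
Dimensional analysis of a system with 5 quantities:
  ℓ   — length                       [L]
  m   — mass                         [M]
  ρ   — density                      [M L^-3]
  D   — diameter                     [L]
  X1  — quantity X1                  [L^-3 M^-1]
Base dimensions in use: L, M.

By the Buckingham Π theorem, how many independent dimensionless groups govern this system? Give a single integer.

Exponent matrix [L,M] × [ℓ,m,ρ,D,X1]:
  L: [ 1  0 -3  1 -3]
  M: [ 0  1  1  0 -1]
RREF → pivots at {ℓ,m} ⇒ r = 2
Π count = n − r = 5 − 2 = 3

3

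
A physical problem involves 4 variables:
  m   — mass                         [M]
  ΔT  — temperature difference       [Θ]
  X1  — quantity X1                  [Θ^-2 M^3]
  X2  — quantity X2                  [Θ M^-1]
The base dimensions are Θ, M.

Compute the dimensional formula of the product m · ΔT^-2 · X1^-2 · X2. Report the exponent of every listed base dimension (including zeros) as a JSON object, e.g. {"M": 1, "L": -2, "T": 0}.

{"Θ": 3, "M": -6}

Exponent matrix [Θ,M] × [m,ΔT,X1,X2]:
  Θ: [ 0  1 -2  1]
  M: [ 1  0  3 -1]
  [Θ]: (1)·0+(-2)·1+(-2)·-2+(1)·1 = 3
  [M]: (1)·1+(-2)·0+(-2)·3+(1)·-1 = -6
⇒ Θ^3 M^-6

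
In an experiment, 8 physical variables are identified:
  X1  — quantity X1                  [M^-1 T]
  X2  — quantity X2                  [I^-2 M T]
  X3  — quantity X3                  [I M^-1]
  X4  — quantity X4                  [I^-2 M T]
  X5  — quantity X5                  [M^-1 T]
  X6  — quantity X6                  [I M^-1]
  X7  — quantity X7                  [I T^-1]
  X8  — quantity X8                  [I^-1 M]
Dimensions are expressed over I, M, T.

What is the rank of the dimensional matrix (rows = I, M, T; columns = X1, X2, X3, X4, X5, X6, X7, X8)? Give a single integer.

Exponent matrix [I,M,T] × [X1,X2,X3,X4,X5,X6,X7,X8]:
  I: [ 0 -2  1 -2  0  1  1 -1]
  M: [-1  1 -1  1 -1 -1  0  1]
  T: [ 1  1  0  1  1  0 -1  0]
RREF → pivots at {X1,X2} ⇒ r = 2

2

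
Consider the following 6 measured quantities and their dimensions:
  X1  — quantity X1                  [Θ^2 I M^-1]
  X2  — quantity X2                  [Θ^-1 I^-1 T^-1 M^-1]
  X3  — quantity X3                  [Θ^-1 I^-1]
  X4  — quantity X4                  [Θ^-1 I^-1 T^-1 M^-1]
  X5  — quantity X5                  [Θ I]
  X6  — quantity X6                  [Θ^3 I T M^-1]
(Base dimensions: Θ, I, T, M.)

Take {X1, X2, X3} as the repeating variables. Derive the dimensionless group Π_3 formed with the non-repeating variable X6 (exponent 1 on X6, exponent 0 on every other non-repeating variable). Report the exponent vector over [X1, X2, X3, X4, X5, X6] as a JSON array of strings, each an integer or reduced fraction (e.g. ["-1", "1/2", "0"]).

Exponent matrix [Θ,I,T,M] × [X1,X2,X3,X4,X5,X6]:
  Θ: [ 2 -1 -1 -1  1  3]
  I: [ 1 -1 -1 -1  1  1]
  T: [ 0 -1  0 -1  0  1]
  M: [-1 -1  0 -1  0 -1]
Row reduction gives pivot columns X1,X2,X3; rank = 3
Repeat: X1,X2,X3; free: X4,X5,X6
RREF:
  r0: [   1    0    0    0    0    2]
  r1: [   0    1    0    1    0   -1]
  r2: [   0    0    1    0   -1    2]
  r3: [   0    0    0    0    0    0]
Fix exponent of X6 at 1, X4 at 0, X5 at 0; solve each RREF row for its pivot's exponent:
  r0: exp(X1) + (2)·1 = 0 ⇒ exp(X1) = -2
  r1: exp(X2) + (-1)·1 = 0 ⇒ exp(X2) = 1
  r2: exp(X3) + (2)·1 = 0 ⇒ exp(X3) = -2
Π_3 = X1^-2 · X2 · X3^-2 · X6

["-2", "1", "-2", "0", "0", "1"]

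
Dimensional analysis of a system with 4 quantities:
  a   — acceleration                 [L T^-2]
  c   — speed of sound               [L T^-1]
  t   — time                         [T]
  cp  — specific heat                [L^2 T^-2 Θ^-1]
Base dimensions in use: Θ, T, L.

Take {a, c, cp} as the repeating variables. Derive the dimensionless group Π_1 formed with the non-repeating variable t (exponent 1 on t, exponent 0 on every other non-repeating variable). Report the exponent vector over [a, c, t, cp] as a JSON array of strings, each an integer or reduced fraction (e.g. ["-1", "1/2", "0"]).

["1", "-1", "1", "0"]

Dimensional matrix (Θ×T×L by a×c×t×cp):
  Θ: [ 0  0  0 -1]
  T: [-2 -1  1 -2]
  L: [ 1  1  0  2]
RREF → pivots at {a,c,cp} ⇒ r = 3
Repeat: a,c,cp; free: t
RREF:
  r0: [   1    0   -1    0]
  r1: [   0    1    1    0]
  r2: [   0    0    0    1]
Fix exponent of t at 1; solve each RREF row for its pivot's exponent:
  r0: exp(a) + (-1)·1 = 0 ⇒ exp(a) = 1
  r1: exp(c) + (1)·1 = 0 ⇒ exp(c) = -1
  r2: exp(cp) + (0)·1 = 0 ⇒ exp(cp) = 0
Π_1 = a · c^-1 · t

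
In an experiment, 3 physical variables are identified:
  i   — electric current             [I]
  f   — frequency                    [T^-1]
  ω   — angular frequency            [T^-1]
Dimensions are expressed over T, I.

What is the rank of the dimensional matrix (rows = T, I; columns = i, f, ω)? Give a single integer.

Write exponents as rows T,I / cols i,f,ω:
  T: [ 0 -1 -1]
  I: [ 1  0  0]
Echelon form has 2 nonzero rows (pivots: i,f)

2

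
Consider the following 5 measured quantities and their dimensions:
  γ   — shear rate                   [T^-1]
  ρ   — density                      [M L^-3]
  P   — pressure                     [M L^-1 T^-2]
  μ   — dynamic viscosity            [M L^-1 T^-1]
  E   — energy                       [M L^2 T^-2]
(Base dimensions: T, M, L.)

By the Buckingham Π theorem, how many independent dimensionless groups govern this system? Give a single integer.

Exponent matrix [T,M,L] × [γ,ρ,P,μ,E]:
  T: [-1  0 -2 -1 -2]
  M: [ 0  1  1  1  1]
  L: [ 0 -3 -1 -1  2]
Echelon form has 3 nonzero rows (pivots: γ,ρ,P)
5 vars − rank 3 = 2 Π groups

2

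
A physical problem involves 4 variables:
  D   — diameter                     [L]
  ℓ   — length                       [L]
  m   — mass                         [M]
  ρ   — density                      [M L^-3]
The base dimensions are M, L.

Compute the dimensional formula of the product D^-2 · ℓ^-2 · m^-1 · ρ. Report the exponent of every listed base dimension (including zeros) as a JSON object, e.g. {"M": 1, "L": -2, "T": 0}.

Write exponents as rows M,L / cols D,ℓ,m,ρ:
  M: [ 0  0  1  1]
  L: [ 1  1  0 -3]
  [M]: (-2)·0+(-2)·0+(-1)·1+(1)·1 = 0
  [L]: (-2)·1+(-2)·1+(-1)·0+(1)·-3 = -7
⇒ L^-7

{"M": 0, "L": -7}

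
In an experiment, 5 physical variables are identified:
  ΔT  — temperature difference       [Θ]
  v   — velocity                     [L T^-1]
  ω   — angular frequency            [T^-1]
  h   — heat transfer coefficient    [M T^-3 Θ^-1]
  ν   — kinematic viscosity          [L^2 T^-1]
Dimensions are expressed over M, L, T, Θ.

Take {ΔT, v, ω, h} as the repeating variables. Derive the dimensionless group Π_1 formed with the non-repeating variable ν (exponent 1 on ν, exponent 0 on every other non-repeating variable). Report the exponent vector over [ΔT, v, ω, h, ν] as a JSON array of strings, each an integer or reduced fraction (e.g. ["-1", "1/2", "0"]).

["0", "-2", "1", "0", "1"]

Dimensional matrix (M×L×T×Θ by ΔT×v×ω×h×ν):
  M: [ 0  0  0  1  0]
  L: [ 0  1  0  0  2]
  T: [ 0 -1 -1 -3 -1]
  Θ: [ 1  0  0 -1  0]
Echelon form has 4 nonzero rows (pivots: ΔT,v,ω,h)
Repeat: ΔT,v,ω,h; free: ν
RREF:
  r0: [   1    0    0    0    0]
  r1: [   0    1    0    0    2]
  r2: [   0    0    1    0   -1]
  r3: [   0    0    0    1    0]
Fix exponent of ν at 1; solve each RREF row for its pivot's exponent:
  r0: exp(ΔT) + (0)·1 = 0 ⇒ exp(ΔT) = 0
  r1: exp(v) + (2)·1 = 0 ⇒ exp(v) = -2
  r2: exp(ω) + (-1)·1 = 0 ⇒ exp(ω) = 1
  r3: exp(h) + (0)·1 = 0 ⇒ exp(h) = 0
Π_1 = v^-2 · ω · ν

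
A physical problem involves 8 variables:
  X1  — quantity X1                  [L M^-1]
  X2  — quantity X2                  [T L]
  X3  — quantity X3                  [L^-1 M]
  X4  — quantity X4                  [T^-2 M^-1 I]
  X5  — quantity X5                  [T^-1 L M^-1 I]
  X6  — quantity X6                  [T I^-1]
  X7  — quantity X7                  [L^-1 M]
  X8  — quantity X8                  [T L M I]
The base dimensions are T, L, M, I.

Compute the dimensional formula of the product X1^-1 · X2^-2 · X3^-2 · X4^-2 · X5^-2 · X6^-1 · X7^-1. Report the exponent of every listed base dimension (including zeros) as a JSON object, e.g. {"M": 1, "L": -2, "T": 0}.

{"T": 3, "L": -2, "M": 2, "I": -3}

Write exponents as rows T,L,M,I / cols X1,X2,X3,X4,X5,X6,X7,X8:
  T: [ 0  1  0 -2 -1  1  0  1]
  L: [ 1  1 -1  0  1  0 -1  1]
  M: [-1  0  1 -1 -1  0  1  1]
  I: [ 0  0  0  1  1 -1  0  1]
  [T]: (-1)·0+(-2)·1+(-2)·0+(-2)·-2+(-2)·-1+(-1)·1+(-1)·0 = 3
  [L]: (-1)·1+(-2)·1+(-2)·-1+(-2)·0+(-2)·1+(-1)·0+(-1)·-1 = -2
  [M]: (-1)·-1+(-2)·0+(-2)·1+(-2)·-1+(-2)·-1+(-1)·0+(-1)·1 = 2
  [I]: (-1)·0+(-2)·0+(-2)·0+(-2)·1+(-2)·1+(-1)·-1+(-1)·0 = -3
⇒ T^3 L^-2 M^2 I^-3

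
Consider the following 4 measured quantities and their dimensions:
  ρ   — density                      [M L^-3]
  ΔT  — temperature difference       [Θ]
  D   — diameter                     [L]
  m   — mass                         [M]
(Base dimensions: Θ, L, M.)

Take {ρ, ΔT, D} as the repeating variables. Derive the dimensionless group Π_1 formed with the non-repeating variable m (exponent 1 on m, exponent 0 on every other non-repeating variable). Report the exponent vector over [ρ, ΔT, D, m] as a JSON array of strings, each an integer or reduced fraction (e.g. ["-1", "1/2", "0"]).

Exponent matrix [Θ,L,M] × [ρ,ΔT,D,m]:
  Θ: [ 0  1  0  0]
  L: [-3  0  1  0]
  M: [ 1  0  0  1]
Row reduction gives pivot columns ρ,ΔT,D; rank = 3
Repeat: ρ,ΔT,D; free: m
RREF:
  r0: [   1    0    0    1]
  r1: [   0    1    0    0]
  r2: [   0    0    1    3]
Fix exponent of m at 1; solve each RREF row for its pivot's exponent:
  r0: exp(ρ) + (1)·1 = 0 ⇒ exp(ρ) = -1
  r1: exp(ΔT) + (0)·1 = 0 ⇒ exp(ΔT) = 0
  r2: exp(D) + (3)·1 = 0 ⇒ exp(D) = -3
Π_1 = ρ^-1 · D^-3 · m

["-1", "0", "-3", "1"]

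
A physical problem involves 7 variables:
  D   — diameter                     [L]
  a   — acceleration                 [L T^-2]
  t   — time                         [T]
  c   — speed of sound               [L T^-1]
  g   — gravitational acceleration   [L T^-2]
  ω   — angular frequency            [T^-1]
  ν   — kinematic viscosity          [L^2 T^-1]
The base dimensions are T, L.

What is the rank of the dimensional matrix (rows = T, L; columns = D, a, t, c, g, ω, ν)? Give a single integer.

2

Exponent matrix [T,L] × [D,a,t,c,g,ω,ν]:
  T: [ 0 -2  1 -1 -2 -1 -1]
  L: [ 1  1  0  1  1  0  2]
Row reduction gives pivot columns D,a; rank = 2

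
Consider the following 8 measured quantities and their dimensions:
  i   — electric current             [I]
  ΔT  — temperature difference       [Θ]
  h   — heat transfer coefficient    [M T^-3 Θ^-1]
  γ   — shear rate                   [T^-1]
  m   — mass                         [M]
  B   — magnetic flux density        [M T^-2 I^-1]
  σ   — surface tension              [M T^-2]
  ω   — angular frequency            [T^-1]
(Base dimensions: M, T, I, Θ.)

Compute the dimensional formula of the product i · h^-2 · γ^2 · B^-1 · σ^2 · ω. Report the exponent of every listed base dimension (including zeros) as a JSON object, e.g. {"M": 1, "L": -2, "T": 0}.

{"M": -1, "T": 1, "I": 2, "Θ": 2}

Write exponents as rows M,T,I,Θ / cols i,ΔT,h,γ,m,B,σ,ω:
  M: [ 0  0  1  0  1  1  1  0]
  T: [ 0  0 -3 -1  0 -2 -2 -1]
  I: [ 1  0  0  0  0 -1  0  0]
  Θ: [ 0  1 -1  0  0  0  0  0]
  [M]: (1)·0+(-2)·1+(2)·0+(-1)·1+(2)·1+(1)·0 = -1
  [T]: (1)·0+(-2)·-3+(2)·-1+(-1)·-2+(2)·-2+(1)·-1 = 1
  [I]: (1)·1+(-2)·0+(2)·0+(-1)·-1+(2)·0+(1)·0 = 2
  [Θ]: (1)·0+(-2)·-1+(2)·0+(-1)·0+(2)·0+(1)·0 = 2
⇒ M^-1 T I^2 Θ^2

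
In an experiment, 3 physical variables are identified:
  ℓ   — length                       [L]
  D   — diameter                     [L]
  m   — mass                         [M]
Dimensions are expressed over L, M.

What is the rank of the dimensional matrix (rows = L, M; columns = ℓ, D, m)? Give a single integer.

Dimensional matrix (L×M by ℓ×D×m):
  L: [ 1  1  0]
  M: [ 0  0  1]
RREF → pivots at {ℓ,m} ⇒ r = 2

2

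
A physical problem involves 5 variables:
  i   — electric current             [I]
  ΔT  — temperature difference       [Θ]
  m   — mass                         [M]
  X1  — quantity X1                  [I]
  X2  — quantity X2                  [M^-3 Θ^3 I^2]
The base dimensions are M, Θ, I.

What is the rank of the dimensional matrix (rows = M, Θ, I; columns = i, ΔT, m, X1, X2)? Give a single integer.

Write exponents as rows M,Θ,I / cols i,ΔT,m,X1,X2:
  M: [ 0  0  1  0 -3]
  Θ: [ 0  1  0  0  3]
  I: [ 1  0  0  1  2]
Row reduction gives pivot columns i,ΔT,m; rank = 3

3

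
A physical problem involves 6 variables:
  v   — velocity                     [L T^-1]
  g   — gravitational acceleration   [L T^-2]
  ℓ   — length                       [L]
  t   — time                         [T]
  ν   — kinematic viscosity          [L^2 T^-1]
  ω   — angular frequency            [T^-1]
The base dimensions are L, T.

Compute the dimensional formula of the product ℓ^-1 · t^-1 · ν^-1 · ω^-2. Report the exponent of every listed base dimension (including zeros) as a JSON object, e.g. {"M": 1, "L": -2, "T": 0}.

Exponent matrix [L,T] × [v,g,ℓ,t,ν,ω]:
  L: [ 1  1  1  0  2  0]
  T: [-1 -2  0  1 -1 -1]
  [L]: (-1)·1+(-1)·0+(-1)·2+(-2)·0 = -3
  [T]: (-1)·0+(-1)·1+(-1)·-1+(-2)·-1 = 2
⇒ L^-3 T^2

{"L": -3, "T": 2}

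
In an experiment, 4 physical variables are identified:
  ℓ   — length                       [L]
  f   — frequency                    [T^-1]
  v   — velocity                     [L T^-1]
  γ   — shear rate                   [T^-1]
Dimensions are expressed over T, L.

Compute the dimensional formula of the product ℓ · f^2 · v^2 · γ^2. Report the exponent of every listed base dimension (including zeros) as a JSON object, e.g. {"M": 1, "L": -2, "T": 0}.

Exponent matrix [T,L] × [ℓ,f,v,γ]:
  T: [ 0 -1 -1 -1]
  L: [ 1  0  1  0]
  [T]: (1)·0+(2)·-1+(2)·-1+(2)·-1 = -6
  [L]: (1)·1+(2)·0+(2)·1+(2)·0 = 3
⇒ T^-6 L^3

{"T": -6, "L": 3}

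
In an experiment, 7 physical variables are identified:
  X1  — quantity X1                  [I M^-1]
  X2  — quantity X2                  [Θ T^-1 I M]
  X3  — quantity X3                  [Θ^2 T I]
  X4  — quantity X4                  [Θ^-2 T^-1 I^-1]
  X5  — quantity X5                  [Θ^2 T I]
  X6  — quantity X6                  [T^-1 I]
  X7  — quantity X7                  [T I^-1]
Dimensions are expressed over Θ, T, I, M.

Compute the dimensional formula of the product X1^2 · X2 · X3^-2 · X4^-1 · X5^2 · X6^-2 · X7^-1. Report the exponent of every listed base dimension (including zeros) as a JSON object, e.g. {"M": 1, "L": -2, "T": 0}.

Exponent matrix [Θ,T,I,M] × [X1,X2,X3,X4,X5,X6,X7]:
  Θ: [ 0  1  2 -2  2  0  0]
  T: [ 0 -1  1 -1  1 -1  1]
  I: [ 1  1  1 -1  1  1 -1]
  M: [-1  1  0  0  0  0  0]
  [Θ]: (2)·0+(1)·1+(-2)·2+(-1)·-2+(2)·2+(-2)·0+(-1)·0 = 3
  [T]: (2)·0+(1)·-1+(-2)·1+(-1)·-1+(2)·1+(-2)·-1+(-1)·1 = 1
  [I]: (2)·1+(1)·1+(-2)·1+(-1)·-1+(2)·1+(-2)·1+(-1)·-1 = 3
  [M]: (2)·-1+(1)·1+(-2)·0+(-1)·0+(2)·0+(-2)·0+(-1)·0 = -1
⇒ Θ^3 T I^3 M^-1

{"Θ": 3, "T": 1, "I": 3, "M": -1}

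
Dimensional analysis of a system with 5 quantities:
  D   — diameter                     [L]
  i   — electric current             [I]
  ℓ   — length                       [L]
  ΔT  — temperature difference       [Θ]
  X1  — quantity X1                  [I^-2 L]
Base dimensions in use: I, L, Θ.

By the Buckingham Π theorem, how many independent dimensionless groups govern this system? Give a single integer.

2

Write exponents as rows I,L,Θ / cols D,i,ℓ,ΔT,X1:
  I: [ 0  1  0  0 -2]
  L: [ 1  0  1  0  1]
  Θ: [ 0  0  0  1  0]
Echelon form has 3 nonzero rows (pivots: D,i,ΔT)
Π count = n − r = 5 − 3 = 2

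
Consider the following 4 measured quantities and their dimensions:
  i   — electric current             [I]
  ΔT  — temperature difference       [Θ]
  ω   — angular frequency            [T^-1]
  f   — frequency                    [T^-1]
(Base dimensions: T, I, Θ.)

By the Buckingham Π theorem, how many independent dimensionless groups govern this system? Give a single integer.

Exponent matrix [T,I,Θ] × [i,ΔT,ω,f]:
  T: [ 0  0 -1 -1]
  I: [ 1  0  0  0]
  Θ: [ 0  1  0  0]
RREF → pivots at {i,ΔT,ω} ⇒ r = 3
4 vars − rank 3 = 1 Π group

1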